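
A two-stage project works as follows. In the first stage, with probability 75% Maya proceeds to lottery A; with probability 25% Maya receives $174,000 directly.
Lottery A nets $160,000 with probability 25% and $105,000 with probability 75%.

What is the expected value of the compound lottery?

EV(A) = 0.25 × 160000 + 0.75 × 105000 = 40000 + 78750 = 118750
Branch B: 174000 (certain)
Overall = 0.75 × 118750 + 0.25 × 174000 = 89062.5 + 43500 = 132562.5

$132,562.50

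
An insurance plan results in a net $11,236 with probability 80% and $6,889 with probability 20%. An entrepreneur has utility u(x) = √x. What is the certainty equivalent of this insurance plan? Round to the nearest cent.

$10,281.96

E[u] = 0.8·√11236 + 0.2·√6889 = 0.8·106 + 0.2·83 = 101.4
CE = (101.4)² = 10281.96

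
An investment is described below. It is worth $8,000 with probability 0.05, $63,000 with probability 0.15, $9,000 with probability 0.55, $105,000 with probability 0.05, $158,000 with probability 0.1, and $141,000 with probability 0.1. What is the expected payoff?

EV = 0.05 × 8000 + 0.15 × 63000 + 0.55 × 9000 + 0.05 × 105000 + 0.1 × 158000 + 0.1 × 141000 = 400 + 9450 + 4950 + 5250 + 15800 + 14100 = 49950

$49,950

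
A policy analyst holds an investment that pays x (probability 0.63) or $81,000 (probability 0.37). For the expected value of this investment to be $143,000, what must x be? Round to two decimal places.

x = $179,412.70

0.63·x + 0.37·81000 = 143000
0.63·x = 143000 − 29970 = 113030
x = 113030 / 0.63 = 179412.6984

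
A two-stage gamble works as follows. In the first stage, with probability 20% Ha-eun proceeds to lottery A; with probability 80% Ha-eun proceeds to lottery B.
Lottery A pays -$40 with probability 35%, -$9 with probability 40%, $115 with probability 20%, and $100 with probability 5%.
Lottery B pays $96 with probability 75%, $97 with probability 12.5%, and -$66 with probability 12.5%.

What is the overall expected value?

$62.78

EV(A) = 0.35 × (-40) + 0.4 × (-9) + 0.2 × 115 + 0.05 × 100 = -14 − 3.6 + 23 + 5 = 10.4
EV(B) = 0.75 × 96 + 0.125 × 97 + 0.125 × (-66) = 72 + 12.125 − 8.25 = 75.875
Overall = 0.2 × 10.4 + 0.8 × 75.875 = 2.08 + 60.7 = 62.78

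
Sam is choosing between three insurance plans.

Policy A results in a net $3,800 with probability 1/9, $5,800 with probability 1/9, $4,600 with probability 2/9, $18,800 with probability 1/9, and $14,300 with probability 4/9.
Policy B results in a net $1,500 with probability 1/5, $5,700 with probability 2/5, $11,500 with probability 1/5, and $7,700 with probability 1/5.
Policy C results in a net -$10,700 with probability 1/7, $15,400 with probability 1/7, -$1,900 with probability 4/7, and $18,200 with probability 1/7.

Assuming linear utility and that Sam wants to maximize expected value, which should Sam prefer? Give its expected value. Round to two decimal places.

Policy A ($10,533.33)

Policy A = 1/9 × 3800 + 1/9 × 5800 + 2/9 × 4600 + 1/9 × 18800 + 4/9 × 14300 = 422.2222 + 644.4444 + 1022.2222 + 2088.8889 + 6355.5556 = 10533.3333
Policy B = 1/5 × 1500 + 2/5 × 5700 + 1/5 × 11500 + 1/5 × 7700 = 300 + 2280 + 2300 + 1540 = 6420
Policy C = 1/7 × (-10700) + 1/7 × 15400 + 4/7 × (-1900) + 1/7 × 18200 = -1528.5714 + 2200 − 1085.7143 + 2600 = 2185.7143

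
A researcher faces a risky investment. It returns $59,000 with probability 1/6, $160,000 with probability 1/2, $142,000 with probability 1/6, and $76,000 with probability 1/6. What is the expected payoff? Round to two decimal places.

$126,166.67

EV = 1/6 × 59000 + 1/2 × 160000 + 1/6 × 142000 + 1/6 × 76000 = 9833.3333 + 80000 + 23666.6667 + 12666.6667 = 126166.6667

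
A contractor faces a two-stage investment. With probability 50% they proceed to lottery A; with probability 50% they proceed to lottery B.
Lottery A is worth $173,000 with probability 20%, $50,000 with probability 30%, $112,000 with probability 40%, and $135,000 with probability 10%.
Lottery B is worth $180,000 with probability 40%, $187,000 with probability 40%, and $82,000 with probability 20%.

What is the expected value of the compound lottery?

$135,550

EV(A) = 0.2 × 173000 + 0.3 × 50000 + 0.4 × 112000 + 0.1 × 135000 = 34600 + 15000 + 44800 + 13500 = 107900
EV(B) = 0.4 × 180000 + 0.4 × 187000 + 0.2 × 82000 = 72000 + 74800 + 16400 = 163200
Overall = 0.5 × 107900 + 0.5 × 163200 = 53950 + 81600 = 135550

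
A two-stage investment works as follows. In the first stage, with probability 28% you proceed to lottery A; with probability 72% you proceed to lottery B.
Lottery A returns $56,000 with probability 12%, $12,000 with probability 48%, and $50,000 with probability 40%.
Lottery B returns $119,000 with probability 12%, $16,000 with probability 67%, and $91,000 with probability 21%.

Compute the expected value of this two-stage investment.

$40,853.60

EV(A) = 0.12 × 56000 + 0.48 × 12000 + 0.4 × 50000 = 6720 + 5760 + 20000 = 32480
EV(B) = 0.12 × 119000 + 0.67 × 16000 + 0.21 × 91000 = 14280 + 10720 + 19110 = 44110
Overall = 0.28 × 32480 + 0.72 × 44110 = 9094.4 + 31759.2 = 40853.6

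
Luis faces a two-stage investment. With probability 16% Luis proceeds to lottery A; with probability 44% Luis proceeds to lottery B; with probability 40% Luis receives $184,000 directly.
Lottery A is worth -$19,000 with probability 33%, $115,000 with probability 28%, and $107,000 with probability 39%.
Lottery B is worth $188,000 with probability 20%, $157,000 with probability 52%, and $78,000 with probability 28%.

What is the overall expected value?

EV(A) = 0.33 × (-19000) + 0.28 × 115000 + 0.39 × 107000 = -6270 + 32200 + 41730 = 67660
EV(B) = 0.2 × 188000 + 0.52 × 157000 + 0.28 × 78000 = 37600 + 81640 + 21840 = 141080
Branch C: 184000 (certain)
Overall = 0.16 × 67660 + 0.44 × 141080 + 0.4 × 184000 = 10825.6 + 62075.2 + 73600 = 146500.8

$146,500.80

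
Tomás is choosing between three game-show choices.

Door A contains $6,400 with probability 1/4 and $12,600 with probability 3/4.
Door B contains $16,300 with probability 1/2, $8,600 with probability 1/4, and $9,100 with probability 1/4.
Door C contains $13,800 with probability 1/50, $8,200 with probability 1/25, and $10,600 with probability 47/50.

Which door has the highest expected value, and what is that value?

Door B ($12,575)

Door A = 1/4 × 6400 + 3/4 × 12600 = 1600 + 9450 = 11050
Door B = 1/2 × 16300 + 1/4 × 8600 + 1/4 × 9100 = 8150 + 2150 + 2275 = 12575
Door C = 1/50 × 13800 + 1/25 × 8200 + 47/50 × 10600 = 276 + 328 + 9964 = 10568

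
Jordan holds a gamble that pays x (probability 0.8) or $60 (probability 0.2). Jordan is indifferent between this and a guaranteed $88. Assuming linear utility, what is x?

0.8·x + 0.2·60 = 88
0.8·x = 88 − 12 = 76
x = 76 / 0.8 = 95

x = $95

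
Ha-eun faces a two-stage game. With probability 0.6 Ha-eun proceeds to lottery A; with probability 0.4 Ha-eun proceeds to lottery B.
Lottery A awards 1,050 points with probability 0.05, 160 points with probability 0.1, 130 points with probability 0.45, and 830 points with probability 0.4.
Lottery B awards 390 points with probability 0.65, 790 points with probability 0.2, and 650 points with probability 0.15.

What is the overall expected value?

479 points

EV(A) = 0.05 × 1050 + 0.1 × 160 + 0.45 × 130 + 0.4 × 830 = 52.5 + 16 + 58.5 + 332 = 459
EV(B) = 0.65 × 390 + 0.2 × 790 + 0.15 × 650 = 253.5 + 158 + 97.5 = 509
Overall = 0.6 × 459 + 0.4 × 509 = 275.4 + 203.6 = 479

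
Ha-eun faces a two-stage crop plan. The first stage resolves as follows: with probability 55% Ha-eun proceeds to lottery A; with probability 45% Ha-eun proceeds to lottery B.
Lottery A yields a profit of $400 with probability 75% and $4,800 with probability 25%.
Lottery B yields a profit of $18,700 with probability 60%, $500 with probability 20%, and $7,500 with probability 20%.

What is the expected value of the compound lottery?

$6,594

EV(A) = 0.75 × 400 + 0.25 × 4800 = 300 + 1200 = 1500
EV(B) = 0.6 × 18700 + 0.2 × 500 + 0.2 × 7500 = 11220 + 100 + 1500 = 12820
Overall = 0.55 × 1500 + 0.45 × 12820 = 825 + 5769 = 6594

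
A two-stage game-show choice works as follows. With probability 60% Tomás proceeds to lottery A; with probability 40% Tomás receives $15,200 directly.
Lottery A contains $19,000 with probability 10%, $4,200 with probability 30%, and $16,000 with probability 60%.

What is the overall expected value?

EV(A) = 0.1 × 19000 + 0.3 × 4200 + 0.6 × 16000 = 1900 + 1260 + 9600 = 12760
Branch B: 15200 (certain)
Overall = 0.6 × 12760 + 0.4 × 15200 = 7656 + 6080 = 13736

$13,736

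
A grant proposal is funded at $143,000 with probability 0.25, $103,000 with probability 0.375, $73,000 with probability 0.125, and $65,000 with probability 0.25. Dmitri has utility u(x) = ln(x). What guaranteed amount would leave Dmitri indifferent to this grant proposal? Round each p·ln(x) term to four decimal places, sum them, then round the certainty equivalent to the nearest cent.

E[u] = 0.25·ln(143000) + 0.375·ln(103000) + 0.125·ln(73000) + 0.25·ln(65000) = 2.9676 + 4.3284 + 1.3998 + 2.7705 = 11.4663
CE = e^11.4663 ≈ 95444.48

$95,444.48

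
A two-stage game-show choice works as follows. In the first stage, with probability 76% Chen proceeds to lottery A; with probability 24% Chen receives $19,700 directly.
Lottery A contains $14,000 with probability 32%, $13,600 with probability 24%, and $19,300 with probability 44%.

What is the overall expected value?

EV(A) = 0.32 × 14000 + 0.24 × 13600 + 0.44 × 19300 = 4480 + 3264 + 8492 = 16236
Branch B: 19700 (certain)
Overall = 0.76 × 16236 + 0.24 × 19700 = 12339.36 + 4728 = 17067.36

$17,067.36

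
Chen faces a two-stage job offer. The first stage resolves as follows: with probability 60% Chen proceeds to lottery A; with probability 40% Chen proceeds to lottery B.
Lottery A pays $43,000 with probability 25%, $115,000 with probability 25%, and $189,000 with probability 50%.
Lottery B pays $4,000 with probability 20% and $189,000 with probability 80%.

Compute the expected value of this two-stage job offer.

EV(A) = 0.25 × 43000 + 0.25 × 115000 + 0.5 × 189000 = 10750 + 28750 + 94500 = 134000
EV(B) = 0.2 × 4000 + 0.8 × 189000 = 800 + 151200 = 152000
Overall = 0.6 × 134000 + 0.4 × 152000 = 80400 + 60800 = 141200

$141,200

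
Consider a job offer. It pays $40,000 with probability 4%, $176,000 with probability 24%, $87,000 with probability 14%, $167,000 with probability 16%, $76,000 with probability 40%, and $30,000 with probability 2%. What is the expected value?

EV = 0.04 × 40000 + 0.24 × 176000 + 0.14 × 87000 + 0.16 × 167000 + 0.4 × 76000 + 0.02 × 30000 = 1600 + 42240 + 12180 + 26720 + 30400 + 600 = 113740

$113,740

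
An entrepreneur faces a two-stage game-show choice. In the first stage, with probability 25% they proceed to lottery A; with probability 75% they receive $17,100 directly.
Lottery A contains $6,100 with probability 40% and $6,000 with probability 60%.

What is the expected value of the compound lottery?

EV(A) = 0.4 × 6100 + 0.6 × 6000 = 2440 + 3600 = 6040
Branch B: 17100 (certain)
Overall = 0.25 × 6040 + 0.75 × 17100 = 1510 + 12825 = 14335

$14,335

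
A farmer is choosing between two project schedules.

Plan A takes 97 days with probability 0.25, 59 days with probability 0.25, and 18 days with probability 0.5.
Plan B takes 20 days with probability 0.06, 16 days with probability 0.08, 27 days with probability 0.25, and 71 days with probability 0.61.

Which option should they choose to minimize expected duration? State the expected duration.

Plan A (48 days)

Plan A = 0.25 × 97 + 0.25 × 59 + 0.5 × 18 = 24.25 + 14.75 + 9 = 48
Plan B = 0.06 × 20 + 0.08 × 16 + 0.25 × 27 + 0.61 × 71 = 1.2 + 1.28 + 6.75 + 43.31 = 52.54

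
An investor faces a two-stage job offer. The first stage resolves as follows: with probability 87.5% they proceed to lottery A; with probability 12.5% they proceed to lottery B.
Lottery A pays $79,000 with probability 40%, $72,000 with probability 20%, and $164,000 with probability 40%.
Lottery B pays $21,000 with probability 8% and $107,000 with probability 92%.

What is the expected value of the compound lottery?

$110,165

EV(A) = 0.4 × 79000 + 0.2 × 72000 + 0.4 × 164000 = 31600 + 14400 + 65600 = 111600
EV(B) = 0.08 × 21000 + 0.92 × 107000 = 1680 + 98440 = 100120
Overall = 0.875 × 111600 + 0.125 × 100120 = 97650 + 12515 = 110165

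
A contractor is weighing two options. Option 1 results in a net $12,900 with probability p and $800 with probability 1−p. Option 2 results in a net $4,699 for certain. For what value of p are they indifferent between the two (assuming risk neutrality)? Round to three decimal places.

p·12900 + (1−p)·800 = 4699
12100p + 800 = 4699
p = (4699 − 800) / 12100

p = 0.322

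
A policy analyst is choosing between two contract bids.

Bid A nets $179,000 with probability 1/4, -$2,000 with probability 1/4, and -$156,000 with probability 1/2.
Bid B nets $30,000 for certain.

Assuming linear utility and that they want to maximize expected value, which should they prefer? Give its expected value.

Bid A = 1/4 × 179000 + 1/4 × (-2000) + 1/2 × (-156000) = 44750 − 500 − 78000 = -33750
Bid B: 30000 (certain)

Bid B ($30,000)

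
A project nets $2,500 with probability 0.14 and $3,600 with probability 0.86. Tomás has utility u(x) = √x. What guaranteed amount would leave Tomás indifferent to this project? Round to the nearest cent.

$3,433.96

E[u] = 0.14·√2500 + 0.86·√3600 = 0.14·50 + 0.86·60 = 58.6
CE = (58.6)² = 3433.96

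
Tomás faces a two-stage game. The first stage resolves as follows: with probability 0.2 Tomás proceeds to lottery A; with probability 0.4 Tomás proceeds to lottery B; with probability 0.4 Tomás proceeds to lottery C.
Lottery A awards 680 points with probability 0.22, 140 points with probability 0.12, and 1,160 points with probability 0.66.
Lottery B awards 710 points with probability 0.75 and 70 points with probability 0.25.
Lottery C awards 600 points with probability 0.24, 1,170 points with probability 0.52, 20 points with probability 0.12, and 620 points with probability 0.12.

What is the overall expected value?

EV(A) = 0.22 × 680 + 0.12 × 140 + 0.66 × 1160 = 149.6 + 16.8 + 765.6 = 932
EV(B) = 0.75 × 710 + 0.25 × 70 = 532.5 + 17.5 = 550
EV(C) = 0.24 × 600 + 0.52 × 1170 + 0.12 × 20 + 0.12 × 620 = 144 + 608.4 + 2.4 + 74.4 = 829.2
Overall = 0.2 × 932 + 0.4 × 550 + 0.4 × 829.2 = 186.4 + 220 + 331.68 = 738.08

738.08 points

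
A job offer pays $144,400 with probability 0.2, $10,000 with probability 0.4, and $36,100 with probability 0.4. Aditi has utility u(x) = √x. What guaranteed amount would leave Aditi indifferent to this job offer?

E[u] = 0.2·√144400 + 0.4·√10000 + 0.4·√36100 = 0.2·380 + 0.4·100 + 0.4·190 = 192
CE = (192)² = 36864

$36,864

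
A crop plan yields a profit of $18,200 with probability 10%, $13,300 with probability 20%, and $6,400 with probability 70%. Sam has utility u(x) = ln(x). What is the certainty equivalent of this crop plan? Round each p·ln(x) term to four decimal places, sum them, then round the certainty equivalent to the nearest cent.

$8,223.90

E[u] = 0.1·ln(18200) + 0.2·ln(13300) + 0.7·ln(6400) = 0.9809 + 1.8991 + 6.1348 = 9.0148
CE = e^9.0148 ≈ 8223.90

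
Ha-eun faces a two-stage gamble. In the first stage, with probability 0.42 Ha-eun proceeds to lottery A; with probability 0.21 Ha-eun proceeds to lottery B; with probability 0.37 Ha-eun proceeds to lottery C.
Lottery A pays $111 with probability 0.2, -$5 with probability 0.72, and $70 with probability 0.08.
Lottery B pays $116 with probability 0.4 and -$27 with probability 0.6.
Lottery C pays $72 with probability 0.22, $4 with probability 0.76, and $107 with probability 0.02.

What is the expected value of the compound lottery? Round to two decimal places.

EV(A) = 0.2 × 111 + 0.72 × (-5) + 0.08 × 70 = 22.2 − 3.6 + 5.6 = 24.2
EV(B) = 0.4 × 116 + 0.6 × (-27) = 46.4 − 16.2 = 30.2
EV(C) = 0.22 × 72 + 0.76 × 4 + 0.02 × 107 = 15.84 + 3.04 + 2.14 = 21.02
Overall = 0.42 × 24.2 + 0.21 × 30.2 + 0.37 × 21.02 = 10.164 + 6.342 + 7.7774 = 24.2834

$24.28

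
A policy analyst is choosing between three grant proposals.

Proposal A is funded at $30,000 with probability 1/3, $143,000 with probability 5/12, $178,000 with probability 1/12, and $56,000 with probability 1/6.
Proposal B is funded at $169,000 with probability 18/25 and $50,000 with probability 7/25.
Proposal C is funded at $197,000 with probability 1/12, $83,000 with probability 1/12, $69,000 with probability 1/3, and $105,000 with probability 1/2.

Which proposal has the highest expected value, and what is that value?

Proposal A = 1/3 × 30000 + 5/12 × 143000 + 1/12 × 178000 + 1/6 × 56000 = 10000 + 59583.3333 + 14833.3333 + 9333.3333 = 93750
Proposal B = 18/25 × 169000 + 7/25 × 50000 = 121680 + 14000 = 135680
Proposal C = 1/12 × 197000 + 1/12 × 83000 + 1/3 × 69000 + 1/2 × 105000 = 16416.6667 + 6916.6667 + 23000 + 52500 = 98833.3333

Proposal B ($135,680)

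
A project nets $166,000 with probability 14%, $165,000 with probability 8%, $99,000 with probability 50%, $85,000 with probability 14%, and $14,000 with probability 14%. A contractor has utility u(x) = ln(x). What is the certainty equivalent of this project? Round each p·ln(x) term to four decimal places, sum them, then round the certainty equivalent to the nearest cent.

$82,536.84

E[u] = 0.14·ln(166000) + 0.08·ln(165000) + 0.5·ln(99000) + 0.14·ln(85000) + 0.14·ln(14000) = 1.6828 + 0.9611 + 5.7514 + 1.5891 + 1.3366 = 11.3210
CE = e^11.3210 ≈ 82536.84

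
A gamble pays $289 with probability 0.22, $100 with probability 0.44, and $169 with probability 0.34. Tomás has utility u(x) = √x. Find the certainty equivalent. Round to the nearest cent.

E[u] = 0.22·√289 + 0.44·√100 + 0.34·√169 = 0.22·17 + 0.44·10 + 0.34·13 = 12.56
CE = (12.56)² = 157.7536

$157.75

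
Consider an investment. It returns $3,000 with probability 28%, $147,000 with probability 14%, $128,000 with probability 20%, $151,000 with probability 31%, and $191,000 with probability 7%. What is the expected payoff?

$107,200

EV = 0.28 × 3000 + 0.14 × 147000 + 0.2 × 128000 + 0.31 × 151000 + 0.07 × 191000 = 840 + 20580 + 25600 + 46810 + 13370 = 107200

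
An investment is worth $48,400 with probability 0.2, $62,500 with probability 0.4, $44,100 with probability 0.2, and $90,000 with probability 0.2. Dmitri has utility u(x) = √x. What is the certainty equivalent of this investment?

E[u] = 0.2·√48400 + 0.4·√62500 + 0.2·√44100 + 0.2·√90000 = 0.2·220 + 0.4·250 + 0.2·210 + 0.2·300 = 246
CE = (246)² = 60516

$60,516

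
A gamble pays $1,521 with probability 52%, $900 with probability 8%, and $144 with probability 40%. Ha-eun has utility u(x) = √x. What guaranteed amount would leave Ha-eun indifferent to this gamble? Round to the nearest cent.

$755.15

E[u] = 0.52·√1521 + 0.08·√900 + 0.4·√144 = 0.52·39 + 0.08·30 + 0.4·12 = 27.48
CE = (27.48)² = 755.1504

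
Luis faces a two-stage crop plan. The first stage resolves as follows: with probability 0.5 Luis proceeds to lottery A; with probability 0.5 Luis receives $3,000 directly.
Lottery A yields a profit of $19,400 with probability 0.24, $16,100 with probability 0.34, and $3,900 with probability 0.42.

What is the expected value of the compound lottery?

$7,384

EV(A) = 0.24 × 19400 + 0.34 × 16100 + 0.42 × 3900 = 4656 + 5474 + 1638 = 11768
Branch B: 3000 (certain)
Overall = 0.5 × 11768 + 0.5 × 3000 = 5884 + 1500 = 7384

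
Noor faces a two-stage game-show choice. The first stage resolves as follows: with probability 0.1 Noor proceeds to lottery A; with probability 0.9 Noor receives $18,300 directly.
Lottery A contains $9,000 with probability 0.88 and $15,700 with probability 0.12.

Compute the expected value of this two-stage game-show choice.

$17,450.40

EV(A) = 0.88 × 9000 + 0.12 × 15700 = 7920 + 1884 = 9804
Branch B: 18300 (certain)
Overall = 0.1 × 9804 + 0.9 × 18300 = 980.4 + 16470 = 17450.4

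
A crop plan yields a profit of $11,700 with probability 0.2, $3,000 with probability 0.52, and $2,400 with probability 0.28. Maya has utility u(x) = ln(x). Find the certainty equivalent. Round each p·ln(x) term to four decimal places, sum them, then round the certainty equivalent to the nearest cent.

$3,700.04

E[u] = 0.2·ln(11700) + 0.52·ln(3000) + 0.28·ln(2400) = 1.8735 + 4.1633 + 2.1793 = 8.2161
CE = e^8.2161 ≈ 3700.04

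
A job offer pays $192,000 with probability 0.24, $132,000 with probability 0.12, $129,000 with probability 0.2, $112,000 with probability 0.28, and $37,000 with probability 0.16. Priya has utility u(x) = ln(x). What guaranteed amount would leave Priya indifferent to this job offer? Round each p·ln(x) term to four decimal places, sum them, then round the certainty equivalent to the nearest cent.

E[u] = 0.24·ln(192000) + 0.12·ln(132000) + 0.2·ln(129000) + 0.28·ln(112000) + 0.16·ln(37000) = 2.9197 + 1.4149 + 2.3535 + 3.2554 + 1.6830 = 11.6265
CE = e^11.6265 ≈ 112027.54

$112,027.54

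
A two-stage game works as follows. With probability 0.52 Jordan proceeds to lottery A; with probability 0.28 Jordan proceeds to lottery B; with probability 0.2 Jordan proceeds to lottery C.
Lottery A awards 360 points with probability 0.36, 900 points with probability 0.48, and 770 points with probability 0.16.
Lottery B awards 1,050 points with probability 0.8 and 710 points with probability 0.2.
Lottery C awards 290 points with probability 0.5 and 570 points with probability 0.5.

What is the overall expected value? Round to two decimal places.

717.06 points

EV(A) = 0.36 × 360 + 0.48 × 900 + 0.16 × 770 = 129.6 + 432 + 123.2 = 684.8
EV(B) = 0.8 × 1050 + 0.2 × 710 = 840 + 142 = 982
EV(C) = 0.5 × 290 + 0.5 × 570 = 145 + 285 = 430
Overall = 0.52 × 684.8 + 0.28 × 982 + 0.2 × 430 = 356.096 + 274.96 + 86 = 717.056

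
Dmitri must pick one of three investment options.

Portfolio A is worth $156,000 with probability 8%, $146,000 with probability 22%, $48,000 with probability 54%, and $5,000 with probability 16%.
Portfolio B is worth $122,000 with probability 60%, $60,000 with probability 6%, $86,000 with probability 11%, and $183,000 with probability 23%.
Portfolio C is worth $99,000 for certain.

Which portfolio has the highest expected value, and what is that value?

Portfolio B ($128,350)

Portfolio A = 0.08 × 156000 + 0.22 × 146000 + 0.54 × 48000 + 0.16 × 5000 = 12480 + 32120 + 25920 + 800 = 71320
Portfolio B = 0.6 × 122000 + 0.06 × 60000 + 0.11 × 86000 + 0.23 × 183000 = 73200 + 3600 + 9460 + 42090 = 128350
Portfolio C: 99000 (certain)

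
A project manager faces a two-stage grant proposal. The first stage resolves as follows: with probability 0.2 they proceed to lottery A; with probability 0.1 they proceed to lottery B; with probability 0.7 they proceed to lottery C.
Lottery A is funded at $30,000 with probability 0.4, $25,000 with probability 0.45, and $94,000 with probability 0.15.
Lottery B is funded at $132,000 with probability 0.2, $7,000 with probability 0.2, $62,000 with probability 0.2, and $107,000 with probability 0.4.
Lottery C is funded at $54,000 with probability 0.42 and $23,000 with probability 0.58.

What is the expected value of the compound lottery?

EV(A) = 0.4 × 30000 + 0.45 × 25000 + 0.15 × 94000 = 12000 + 11250 + 14100 = 37350
EV(B) = 0.2 × 132000 + 0.2 × 7000 + 0.2 × 62000 + 0.4 × 107000 = 26400 + 1400 + 12400 + 42800 = 83000
EV(C) = 0.42 × 54000 + 0.58 × 23000 = 22680 + 13340 = 36020
Overall = 0.2 × 37350 + 0.1 × 83000 + 0.7 × 36020 = 7470 + 8300 + 25214 = 40984

$40,984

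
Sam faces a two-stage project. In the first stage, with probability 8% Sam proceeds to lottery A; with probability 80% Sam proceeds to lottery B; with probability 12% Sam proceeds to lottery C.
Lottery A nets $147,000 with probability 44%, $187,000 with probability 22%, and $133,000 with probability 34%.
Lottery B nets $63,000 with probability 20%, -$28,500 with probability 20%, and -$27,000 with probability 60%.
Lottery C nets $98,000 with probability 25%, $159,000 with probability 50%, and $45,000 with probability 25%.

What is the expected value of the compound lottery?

$18,473.20

EV(A) = 0.44 × 147000 + 0.22 × 187000 + 0.34 × 133000 = 64680 + 41140 + 45220 = 151040
EV(B) = 0.2 × 63000 + 0.2 × (-28500) + 0.6 × (-27000) = 12600 − 5700 − 16200 = -9300
EV(C) = 0.25 × 98000 + 0.5 × 159000 + 0.25 × 45000 = 24500 + 79500 + 11250 = 115250
Overall = 0.08 × 151040 + 0.8 × (-9300) + 0.12 × 115250 = 12083.2 − 7440 + 13830 = 18473.2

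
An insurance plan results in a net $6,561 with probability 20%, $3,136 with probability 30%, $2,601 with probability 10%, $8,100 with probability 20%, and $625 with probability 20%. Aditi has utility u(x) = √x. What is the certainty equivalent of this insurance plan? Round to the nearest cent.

E[u] = 0.2·√6561 + 0.3·√3136 + 0.1·√2601 + 0.2·√8100 + 0.2·√625 = 0.2·81 + 0.3·56 + 0.1·51 + 0.2·90 + 0.2·25 = 61.1
CE = (61.1)² = 3733.21

$3,733.21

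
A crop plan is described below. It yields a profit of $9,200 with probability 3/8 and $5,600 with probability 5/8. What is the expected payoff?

$6,950

EV = 3/8 × 9200 + 5/8 × 5600 = 3450 + 3500 = 6950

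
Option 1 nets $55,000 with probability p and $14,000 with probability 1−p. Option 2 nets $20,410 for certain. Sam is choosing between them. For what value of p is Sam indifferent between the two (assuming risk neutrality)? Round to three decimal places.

p = 0.156

p·55000 + (1−p)·14000 = 20410
41000p + 14000 = 20410
p = (20410 − 14000) / 41000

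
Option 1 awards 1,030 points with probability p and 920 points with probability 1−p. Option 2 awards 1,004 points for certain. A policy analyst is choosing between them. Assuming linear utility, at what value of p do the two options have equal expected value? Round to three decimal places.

p·1030 + (1−p)·920 = 1004
110p + 920 = 1004
p = (1004 − 920) / 110

p = 0.764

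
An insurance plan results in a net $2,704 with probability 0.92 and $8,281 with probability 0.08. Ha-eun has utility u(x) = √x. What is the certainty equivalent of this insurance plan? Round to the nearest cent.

$3,038.21

E[u] = 0.92·√2704 + 0.08·√8281 = 0.92·52 + 0.08·91 = 55.12
CE = (55.12)² = 3038.2144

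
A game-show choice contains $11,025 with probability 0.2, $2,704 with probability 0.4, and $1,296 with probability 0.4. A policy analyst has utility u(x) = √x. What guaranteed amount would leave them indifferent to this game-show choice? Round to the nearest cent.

$3,158.44

E[u] = 0.2·√11025 + 0.4·√2704 + 0.4·√1296 = 0.2·105 + 0.4·52 + 0.4·36 = 56.2
CE = (56.2)² = 3158.44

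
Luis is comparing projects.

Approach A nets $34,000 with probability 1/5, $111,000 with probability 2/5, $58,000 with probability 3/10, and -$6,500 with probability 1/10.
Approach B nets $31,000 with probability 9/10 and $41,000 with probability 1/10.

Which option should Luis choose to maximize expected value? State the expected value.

Approach A = 1/5 × 34000 + 2/5 × 111000 + 3/10 × 58000 + 1/10 × (-6500) = 6800 + 44400 + 17400 − 650 = 67950
Approach B = 9/10 × 31000 + 1/10 × 41000 = 27900 + 4100 = 32000

Approach A ($67,950)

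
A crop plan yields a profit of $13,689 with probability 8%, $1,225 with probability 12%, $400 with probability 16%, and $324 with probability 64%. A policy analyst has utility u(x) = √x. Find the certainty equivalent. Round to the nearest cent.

$799.76

E[u] = 0.08·√13689 + 0.12·√1225 + 0.16·√400 + 0.64·√324 = 0.08·117 + 0.12·35 + 0.16·20 + 0.64·18 = 28.28
CE = (28.28)² = 799.7584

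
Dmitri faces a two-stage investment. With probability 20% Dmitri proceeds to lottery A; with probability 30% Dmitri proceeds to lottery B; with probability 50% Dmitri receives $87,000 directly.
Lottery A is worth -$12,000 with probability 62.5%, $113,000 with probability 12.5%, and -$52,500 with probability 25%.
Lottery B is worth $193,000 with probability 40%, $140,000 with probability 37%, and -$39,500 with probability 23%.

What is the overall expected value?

EV(A) = 0.625 × (-12000) + 0.125 × 113000 + 0.25 × (-52500) = -7500 + 14125 − 13125 = -6500
EV(B) = 0.4 × 193000 + 0.37 × 140000 + 0.23 × (-39500) = 77200 + 51800 − 9085 = 119915
Branch C: 87000 (certain)
Overall = 0.2 × (-6500) + 0.3 × 119915 + 0.5 × 87000 = -1300 + 35974.5 + 43500 = 78174.5

$78,174.50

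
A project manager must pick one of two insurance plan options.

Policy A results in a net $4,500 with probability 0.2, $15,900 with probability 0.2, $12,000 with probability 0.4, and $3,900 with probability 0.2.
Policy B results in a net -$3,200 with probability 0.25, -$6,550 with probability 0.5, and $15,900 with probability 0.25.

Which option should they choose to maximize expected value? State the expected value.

Policy A = 0.2 × 4500 + 0.2 × 15900 + 0.4 × 12000 + 0.2 × 3900 = 900 + 3180 + 4800 + 780 = 9660
Policy B = 0.25 × (-3200) + 0.5 × (-6550) + 0.25 × 15900 = -800 − 3275 + 3975 = -100

Policy A ($9,660)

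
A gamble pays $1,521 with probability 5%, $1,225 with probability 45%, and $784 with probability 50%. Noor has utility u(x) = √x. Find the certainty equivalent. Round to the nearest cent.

E[u] = 0.05·√1521 + 0.45·√1225 + 0.5·√784 = 0.05·39 + 0.45·35 + 0.5·28 = 31.7
CE = (31.7)² = 1004.89

$1,004.89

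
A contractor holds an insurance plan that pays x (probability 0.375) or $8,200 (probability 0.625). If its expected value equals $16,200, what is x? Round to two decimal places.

x = $29,533.33

0.375·x + 0.625·8200 = 16200
0.375·x = 16200 − 5125 = 11075
x = 11075 / 0.375 = 29533.3333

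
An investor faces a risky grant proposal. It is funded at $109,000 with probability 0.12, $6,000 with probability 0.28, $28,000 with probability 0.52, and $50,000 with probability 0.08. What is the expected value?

EV = 0.12 × 109000 + 0.28 × 6000 + 0.52 × 28000 + 0.08 × 50000 = 13080 + 1680 + 14560 + 4000 = 33320

$33,320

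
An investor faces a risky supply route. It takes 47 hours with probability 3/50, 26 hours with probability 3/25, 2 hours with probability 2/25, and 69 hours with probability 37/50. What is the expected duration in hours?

EV = 3/50 × 47 + 3/25 × 26 + 2/25 × 2 + 37/50 × 69 = 2.82 + 3.12 + 0.16 + 51.06 = 57.16

57.16 hours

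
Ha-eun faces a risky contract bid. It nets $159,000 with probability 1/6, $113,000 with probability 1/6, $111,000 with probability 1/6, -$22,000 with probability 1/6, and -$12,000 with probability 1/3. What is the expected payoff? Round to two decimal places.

$56,166.67

EV = 1/6 × 159000 + 1/6 × 113000 + 1/6 × 111000 + 1/6 × (-22000) + 1/3 × (-12000) = 26500 + 18833.3333 + 18500 − 3666.6667 − 4000 = 56166.6667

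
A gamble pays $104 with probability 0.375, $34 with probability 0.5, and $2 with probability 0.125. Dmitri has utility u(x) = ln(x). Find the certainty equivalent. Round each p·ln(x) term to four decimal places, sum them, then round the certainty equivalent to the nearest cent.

$36.28

E[u] = 0.375·ln(104) + 0.5·ln(34) + 0.125·ln(2) = 1.7416 + 1.7632 + 0.0866 = 3.5914
CE = e^3.5914 ≈ 36.28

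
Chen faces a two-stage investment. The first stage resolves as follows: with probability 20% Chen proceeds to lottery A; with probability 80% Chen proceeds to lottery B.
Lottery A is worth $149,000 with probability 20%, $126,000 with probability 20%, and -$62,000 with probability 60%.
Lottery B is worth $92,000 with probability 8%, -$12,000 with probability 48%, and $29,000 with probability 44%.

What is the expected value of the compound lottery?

EV(A) = 0.2 × 149000 + 0.2 × 126000 + 0.6 × (-62000) = 29800 + 25200 − 37200 = 17800
EV(B) = 0.08 × 92000 + 0.48 × (-12000) + 0.44 × 29000 = 7360 − 5760 + 12760 = 14360
Overall = 0.2 × 17800 + 0.8 × 14360 = 3560 + 11488 = 15048

$15,048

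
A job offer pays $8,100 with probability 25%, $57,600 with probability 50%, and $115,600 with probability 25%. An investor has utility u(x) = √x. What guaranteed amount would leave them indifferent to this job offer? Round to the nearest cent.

$51,756.25

E[u] = 0.25·√8100 + 0.5·√57600 + 0.25·√115600 = 0.25·90 + 0.5·240 + 0.25·340 = 227.5
CE = (227.5)² = 51756.25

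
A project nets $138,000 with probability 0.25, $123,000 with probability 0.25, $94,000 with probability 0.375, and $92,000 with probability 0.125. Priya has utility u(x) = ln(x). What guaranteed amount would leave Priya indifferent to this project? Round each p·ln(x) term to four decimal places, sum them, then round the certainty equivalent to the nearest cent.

E[u] = 0.25·ln(138000) + 0.25·ln(123000) + 0.375·ln(94000) + 0.125·ln(92000) = 2.9588 + 2.9300 + 4.2941 + 1.4287 = 11.6116
CE = e^11.6116 ≈ 110370.70

$110,370.70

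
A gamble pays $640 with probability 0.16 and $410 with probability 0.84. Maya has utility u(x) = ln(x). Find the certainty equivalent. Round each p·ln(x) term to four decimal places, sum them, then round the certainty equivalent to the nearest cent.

E[u] = 0.16·ln(640) + 0.84·ln(410) = 1.0338 + 5.0536 = 6.0874
CE = e^6.0874 ≈ 440.28

$440.28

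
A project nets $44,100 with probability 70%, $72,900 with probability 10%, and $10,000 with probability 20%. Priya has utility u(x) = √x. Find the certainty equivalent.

E[u] = 0.7·√44100 + 0.1·√72900 + 0.2·√10000 = 0.7·210 + 0.1·270 + 0.2·100 = 194
CE = (194)² = 37636

$37,636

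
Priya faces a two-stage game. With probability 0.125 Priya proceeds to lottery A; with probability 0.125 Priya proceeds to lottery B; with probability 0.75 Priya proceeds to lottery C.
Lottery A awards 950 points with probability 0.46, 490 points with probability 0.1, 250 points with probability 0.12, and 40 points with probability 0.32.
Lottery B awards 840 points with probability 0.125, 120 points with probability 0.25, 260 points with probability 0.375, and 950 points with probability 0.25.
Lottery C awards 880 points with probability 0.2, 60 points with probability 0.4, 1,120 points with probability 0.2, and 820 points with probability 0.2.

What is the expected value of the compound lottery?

565.85 points

EV(A) = 0.46 × 950 + 0.1 × 490 + 0.12 × 250 + 0.32 × 40 = 437 + 49 + 30 + 12.8 = 528.8
EV(B) = 0.125 × 840 + 0.25 × 120 + 0.375 × 260 + 0.25 × 950 = 105 + 30 + 97.5 + 237.5 = 470
EV(C) = 0.2 × 880 + 0.4 × 60 + 0.2 × 1120 + 0.2 × 820 = 176 + 24 + 224 + 164 = 588
Overall = 0.125 × 528.8 + 0.125 × 470 + 0.75 × 588 = 66.1 + 58.75 + 441 = 565.85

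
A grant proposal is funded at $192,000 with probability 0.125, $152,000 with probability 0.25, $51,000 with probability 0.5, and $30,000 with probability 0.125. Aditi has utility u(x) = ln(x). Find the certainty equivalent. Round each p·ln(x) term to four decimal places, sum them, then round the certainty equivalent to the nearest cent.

E[u] = 0.125·ln(192000) + 0.25·ln(152000) + 0.5·ln(51000) + 0.125·ln(30000) = 1.5207 + 2.9829 + 5.4198 + 1.2886 = 11.2120
CE = e^11.2120 ≈ 74013.29

$74,013.29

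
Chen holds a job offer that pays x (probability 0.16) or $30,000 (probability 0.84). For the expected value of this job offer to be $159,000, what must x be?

x = $836,250

0.16·x + 0.84·30000 = 159000
0.16·x = 159000 − 25200 = 133800
x = 133800 / 0.16 = 836250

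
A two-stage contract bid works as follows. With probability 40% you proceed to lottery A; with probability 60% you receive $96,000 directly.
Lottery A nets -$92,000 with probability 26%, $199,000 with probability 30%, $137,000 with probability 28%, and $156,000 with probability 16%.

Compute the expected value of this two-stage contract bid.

$97,240

EV(A) = 0.26 × (-92000) + 0.3 × 199000 + 0.28 × 137000 + 0.16 × 156000 = -23920 + 59700 + 38360 + 24960 = 99100
Branch B: 96000 (certain)
Overall = 0.4 × 99100 + 0.6 × 96000 = 39640 + 57600 = 97240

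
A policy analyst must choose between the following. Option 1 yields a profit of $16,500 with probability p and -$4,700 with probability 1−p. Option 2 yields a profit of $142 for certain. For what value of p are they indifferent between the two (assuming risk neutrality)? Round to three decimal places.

p·16500 + (1−p)·(-4700) = 142
21200p − 4700 = 142
p = (142 + 4700) / 21200

p = 0.228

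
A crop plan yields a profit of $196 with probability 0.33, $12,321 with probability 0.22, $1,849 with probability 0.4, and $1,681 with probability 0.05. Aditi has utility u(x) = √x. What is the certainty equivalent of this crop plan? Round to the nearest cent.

$2,331.92

E[u] = 0.33·√196 + 0.22·√12321 + 0.4·√1849 + 0.05·√1681 = 0.33·14 + 0.22·111 + 0.4·43 + 0.05·41 = 48.29
CE = (48.29)² = 2331.9241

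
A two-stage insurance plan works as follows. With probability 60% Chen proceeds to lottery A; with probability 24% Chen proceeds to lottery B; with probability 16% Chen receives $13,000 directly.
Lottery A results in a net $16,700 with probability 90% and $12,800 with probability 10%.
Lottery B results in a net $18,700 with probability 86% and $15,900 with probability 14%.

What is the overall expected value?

$16,259.92

EV(A) = 0.9 × 16700 + 0.1 × 12800 = 15030 + 1280 = 16310
EV(B) = 0.86 × 18700 + 0.14 × 15900 = 16082 + 2226 = 18308
Branch C: 13000 (certain)
Overall = 0.6 × 16310 + 0.24 × 18308 + 0.16 × 13000 = 9786 + 4393.92 + 2080 = 16259.92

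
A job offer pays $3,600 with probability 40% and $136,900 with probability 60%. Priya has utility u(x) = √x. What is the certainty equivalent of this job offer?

E[u] = 0.4·√3600 + 0.6·√136900 = 0.4·60 + 0.6·370 = 246
CE = (246)² = 60516

$60,516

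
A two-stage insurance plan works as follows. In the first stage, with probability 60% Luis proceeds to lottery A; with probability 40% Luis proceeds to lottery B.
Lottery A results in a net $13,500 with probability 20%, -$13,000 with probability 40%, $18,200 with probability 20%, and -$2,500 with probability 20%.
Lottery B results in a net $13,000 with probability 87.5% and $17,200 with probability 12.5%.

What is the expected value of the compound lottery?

$5,794

EV(A) = 0.2 × 13500 + 0.4 × (-13000) + 0.2 × 18200 + 0.2 × (-2500) = 2700 − 5200 + 3640 − 500 = 640
EV(B) = 0.875 × 13000 + 0.125 × 17200 = 11375 + 2150 = 13525
Overall = 0.6 × 640 + 0.4 × 13525 = 384 + 5410 = 5794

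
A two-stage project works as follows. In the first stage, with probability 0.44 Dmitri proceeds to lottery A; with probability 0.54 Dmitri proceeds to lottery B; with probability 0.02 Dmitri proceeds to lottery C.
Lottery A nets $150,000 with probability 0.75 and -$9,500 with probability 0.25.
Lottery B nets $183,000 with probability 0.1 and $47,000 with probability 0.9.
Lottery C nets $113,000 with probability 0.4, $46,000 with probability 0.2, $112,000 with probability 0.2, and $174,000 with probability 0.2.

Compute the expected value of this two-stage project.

$83,411

EV(A) = 0.75 × 150000 + 0.25 × (-9500) = 112500 − 2375 = 110125
EV(B) = 0.1 × 183000 + 0.9 × 47000 = 18300 + 42300 = 60600
EV(C) = 0.4 × 113000 + 0.2 × 46000 + 0.2 × 112000 + 0.2 × 174000 = 45200 + 9200 + 22400 + 34800 = 111600
Overall = 0.44 × 110125 + 0.54 × 60600 + 0.02 × 111600 = 48455 + 32724 + 2232 = 83411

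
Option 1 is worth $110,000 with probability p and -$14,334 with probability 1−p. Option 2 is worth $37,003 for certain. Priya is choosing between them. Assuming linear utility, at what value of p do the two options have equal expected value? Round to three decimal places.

p = 0.413

p·110000 + (1−p)·(-14334) = 37003
124334p − 14334 = 37003
p = (37003 + 14334) / 124334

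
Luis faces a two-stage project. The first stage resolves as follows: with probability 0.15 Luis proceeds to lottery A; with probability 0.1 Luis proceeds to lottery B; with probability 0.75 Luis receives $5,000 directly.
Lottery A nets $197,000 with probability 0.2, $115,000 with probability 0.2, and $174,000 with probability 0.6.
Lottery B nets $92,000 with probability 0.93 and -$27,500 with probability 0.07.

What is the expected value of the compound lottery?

EV(A) = 0.2 × 197000 + 0.2 × 115000 + 0.6 × 174000 = 39400 + 23000 + 104400 = 166800
EV(B) = 0.93 × 92000 + 0.07 × (-27500) = 85560 − 1925 = 83635
Branch C: 5000 (certain)
Overall = 0.15 × 166800 + 0.1 × 83635 + 0.75 × 5000 = 25020 + 8363.5 + 3750 = 37133.5

$37,133.50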